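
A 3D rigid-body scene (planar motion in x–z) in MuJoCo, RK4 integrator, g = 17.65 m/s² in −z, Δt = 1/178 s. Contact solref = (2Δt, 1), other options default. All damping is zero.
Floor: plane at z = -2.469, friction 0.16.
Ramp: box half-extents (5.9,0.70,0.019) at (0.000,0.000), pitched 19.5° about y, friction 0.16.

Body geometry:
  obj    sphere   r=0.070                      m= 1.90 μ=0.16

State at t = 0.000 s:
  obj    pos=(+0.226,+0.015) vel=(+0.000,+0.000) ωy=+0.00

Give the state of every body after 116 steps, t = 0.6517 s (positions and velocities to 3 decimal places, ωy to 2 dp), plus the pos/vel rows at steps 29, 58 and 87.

State at t = 0.6517 s:
  obj    pos=(+1.068,-0.284) vel=(+2.585,-0.916) ωy=+39.16

Key-timestep trajectory:
   step    t(s)  obj.x    obj.z    obj.vx   obj.vz 
     29  0.1629   +0.279  -0.004  +0.647  -0.229
     58  0.3258   +0.437  -0.060  +1.293  -0.458
     87  0.4888   +0.700  -0.153  +1.939  -0.687


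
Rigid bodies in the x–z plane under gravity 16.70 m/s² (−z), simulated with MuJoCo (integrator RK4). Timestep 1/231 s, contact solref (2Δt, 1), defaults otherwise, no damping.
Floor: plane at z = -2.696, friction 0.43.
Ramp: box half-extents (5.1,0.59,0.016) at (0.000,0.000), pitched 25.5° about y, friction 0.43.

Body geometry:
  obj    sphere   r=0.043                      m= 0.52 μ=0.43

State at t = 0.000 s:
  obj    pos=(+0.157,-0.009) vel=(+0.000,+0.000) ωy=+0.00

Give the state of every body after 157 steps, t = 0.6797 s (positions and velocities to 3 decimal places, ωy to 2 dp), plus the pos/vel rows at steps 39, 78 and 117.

State at t = 0.6797 s:
  obj    pos=(+1.227,-0.520) vel=(+3.150,-1.503) ωy=+81.15

Key-timestep trajectory:
   step    t(s)  obj.x    obj.z    obj.vx   obj.vz 
     39  0.1688   +0.223  -0.041  +0.783  -0.373
     78  0.3377   +0.421  -0.136  +1.565  -0.747
    117  0.5065   +0.751  -0.293  +2.348  -1.120


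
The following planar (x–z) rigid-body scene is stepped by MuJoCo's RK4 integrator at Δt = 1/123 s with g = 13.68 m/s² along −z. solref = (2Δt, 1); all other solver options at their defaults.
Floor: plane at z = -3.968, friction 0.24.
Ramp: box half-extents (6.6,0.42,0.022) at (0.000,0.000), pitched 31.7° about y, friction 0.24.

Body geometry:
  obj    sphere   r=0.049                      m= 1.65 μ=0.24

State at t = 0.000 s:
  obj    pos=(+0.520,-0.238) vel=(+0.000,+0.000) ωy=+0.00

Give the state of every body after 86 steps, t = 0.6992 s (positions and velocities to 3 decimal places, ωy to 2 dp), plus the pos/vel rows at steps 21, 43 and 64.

State at t = 0.6992 s:
  obj    pos=(+1.588,-0.898) vel=(+3.055,-1.887) ωy=+73.22

Key-timestep trajectory:
   step    t(s)  obj.x    obj.z    obj.vx   obj.vz 
     21  0.1707   +0.584  -0.277  +0.746  -0.461
     43  0.3496   +0.787  -0.403  +1.528  -0.944
     64  0.5203   +1.112  -0.603  +2.274  -1.404


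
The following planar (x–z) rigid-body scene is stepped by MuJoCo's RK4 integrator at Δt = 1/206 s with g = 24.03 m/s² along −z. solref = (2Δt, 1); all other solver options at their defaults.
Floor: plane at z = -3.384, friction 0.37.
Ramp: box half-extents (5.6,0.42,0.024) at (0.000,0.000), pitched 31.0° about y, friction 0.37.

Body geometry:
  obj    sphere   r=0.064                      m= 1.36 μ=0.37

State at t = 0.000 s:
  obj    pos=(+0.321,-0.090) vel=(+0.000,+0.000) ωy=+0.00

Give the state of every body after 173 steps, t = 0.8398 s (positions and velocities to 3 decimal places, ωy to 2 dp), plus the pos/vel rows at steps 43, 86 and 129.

State at t = 0.8398 s:
  obj    pos=(+2.993,-1.696) vel=(+6.364,-3.824) ωy=+115.98

Key-timestep trajectory:
   step    t(s)  obj.x    obj.z    obj.vx   obj.vz 
     43  0.2087   +0.486  -0.189  +1.582  -0.951
     86  0.4175   +0.981  -0.487  +3.164  -1.901
    129  0.6262   +1.807  -0.983  +4.745  -2.851


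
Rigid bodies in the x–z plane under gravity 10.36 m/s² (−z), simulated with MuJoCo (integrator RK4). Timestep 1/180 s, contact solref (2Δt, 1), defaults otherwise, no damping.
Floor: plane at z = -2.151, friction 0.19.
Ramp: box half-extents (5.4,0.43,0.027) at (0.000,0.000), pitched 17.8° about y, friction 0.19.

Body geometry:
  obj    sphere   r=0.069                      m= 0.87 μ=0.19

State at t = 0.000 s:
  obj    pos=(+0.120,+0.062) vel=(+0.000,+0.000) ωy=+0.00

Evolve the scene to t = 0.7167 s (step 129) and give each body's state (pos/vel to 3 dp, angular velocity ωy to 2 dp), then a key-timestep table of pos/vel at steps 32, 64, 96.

State at t = 0.7167 s:
  obj    pos=(+0.673,-0.115) vel=(+1.544,-0.496) ωy=+23.49

Key-timestep trajectory:
   step    t(s)  obj.x    obj.z    obj.vx   obj.vz 
     32  0.1778   +0.154  +0.051  +0.383  -0.123
     64  0.3556   +0.256  +0.019  +0.766  -0.246
     96  0.5333   +0.426  -0.036  +1.149  -0.369


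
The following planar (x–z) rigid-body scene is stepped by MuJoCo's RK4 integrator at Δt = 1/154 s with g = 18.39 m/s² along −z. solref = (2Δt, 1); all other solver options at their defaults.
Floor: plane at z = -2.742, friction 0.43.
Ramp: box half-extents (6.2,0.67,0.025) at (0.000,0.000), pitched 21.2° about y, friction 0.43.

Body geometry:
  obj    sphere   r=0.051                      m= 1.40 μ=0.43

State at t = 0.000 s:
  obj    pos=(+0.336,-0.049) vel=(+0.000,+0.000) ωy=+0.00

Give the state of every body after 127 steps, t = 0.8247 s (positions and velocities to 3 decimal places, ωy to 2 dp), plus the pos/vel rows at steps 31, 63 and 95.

State at t = 0.8247 s:
  obj    pos=(+1.842,-0.633) vel=(+3.652,-1.416) ωy=+76.80

Key-timestep trajectory:
   step    t(s)  obj.x    obj.z    obj.vx   obj.vz 
     31  0.2013   +0.426  -0.084  +0.892  -0.346
     63  0.4091   +0.707  -0.193  +1.812  -0.703
     95  0.6169   +1.179  -0.376  +2.732  -1.060


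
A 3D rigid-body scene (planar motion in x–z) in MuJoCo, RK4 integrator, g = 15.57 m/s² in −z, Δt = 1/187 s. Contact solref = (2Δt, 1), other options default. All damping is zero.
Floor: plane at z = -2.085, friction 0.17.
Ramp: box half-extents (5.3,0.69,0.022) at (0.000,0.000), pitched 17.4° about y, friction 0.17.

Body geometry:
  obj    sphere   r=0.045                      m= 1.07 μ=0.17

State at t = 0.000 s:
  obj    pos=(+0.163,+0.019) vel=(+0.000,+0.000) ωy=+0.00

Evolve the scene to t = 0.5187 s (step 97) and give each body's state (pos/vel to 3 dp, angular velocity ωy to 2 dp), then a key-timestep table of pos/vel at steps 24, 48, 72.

State at t = 0.5187 s:
  obj    pos=(+0.590,-0.115) vel=(+1.646,-0.516) ωy=+38.32

Key-timestep trajectory:
   step    t(s)  obj.x    obj.z    obj.vx   obj.vz 
     24  0.1283   +0.189  +0.011  +0.408  -0.128
     48  0.2567   +0.268  -0.014  +0.815  -0.255
     72  0.3850   +0.398  -0.055  +1.222  -0.383


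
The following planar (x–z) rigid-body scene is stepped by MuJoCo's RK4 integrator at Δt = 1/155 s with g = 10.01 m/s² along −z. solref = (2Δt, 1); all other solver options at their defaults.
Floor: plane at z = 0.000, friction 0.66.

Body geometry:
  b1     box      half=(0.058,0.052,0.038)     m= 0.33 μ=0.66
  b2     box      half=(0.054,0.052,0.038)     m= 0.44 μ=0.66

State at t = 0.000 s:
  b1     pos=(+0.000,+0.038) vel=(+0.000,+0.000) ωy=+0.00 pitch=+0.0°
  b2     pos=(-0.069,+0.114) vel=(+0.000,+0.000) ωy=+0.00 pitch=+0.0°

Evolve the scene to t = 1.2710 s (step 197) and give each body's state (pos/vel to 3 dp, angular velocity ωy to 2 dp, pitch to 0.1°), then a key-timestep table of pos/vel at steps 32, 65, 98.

State at t = 1.2710 s:
  b1     pos=(+0.000,+0.038) vel=(+0.000,+0.000) ωy=+0.00 pitch=+0.0°
  b2     pos=(-0.121,+0.054) vel=(+0.000,+0.000) ωy=+0.00 pitch=-90.0°

Key-timestep trajectory:
   step    t(s)  b1.x    b1.z    b1.vx   b1.vz   b2.x    b2.z    b2.vx   b2.vz 
     32  0.2065   +0.000  +0.038  +0.000  +0.000   -0.100  +0.079  -0.250  -0.693
     65  0.4194   +0.000  +0.038  +0.000  +0.000   -0.147  +0.065  -0.026  +0.004
     98  0.6323   +0.000  +0.038  +0.000  +0.000   -0.119  +0.054  +0.156  +0.054


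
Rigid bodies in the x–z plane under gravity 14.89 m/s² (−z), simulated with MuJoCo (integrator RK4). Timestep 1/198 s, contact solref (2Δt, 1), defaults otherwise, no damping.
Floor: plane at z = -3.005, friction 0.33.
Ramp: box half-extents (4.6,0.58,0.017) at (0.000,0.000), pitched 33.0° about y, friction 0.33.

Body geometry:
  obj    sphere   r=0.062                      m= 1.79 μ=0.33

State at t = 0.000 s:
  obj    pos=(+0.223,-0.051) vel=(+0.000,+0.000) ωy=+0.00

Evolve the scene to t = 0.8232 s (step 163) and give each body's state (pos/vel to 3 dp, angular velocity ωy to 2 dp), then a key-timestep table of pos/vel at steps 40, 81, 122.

State at t = 0.8232 s:
  obj    pos=(+1.870,-1.120) vel=(+4.000,-2.597) ωy=+76.90

Key-timestep trajectory:
   step    t(s)  obj.x    obj.z    obj.vx   obj.vz 
     40  0.2020   +0.322  -0.115  +0.982  -0.638
     81  0.4091   +0.630  -0.315  +1.988  -1.291
    122  0.6162   +1.146  -0.650  +2.994  -1.944


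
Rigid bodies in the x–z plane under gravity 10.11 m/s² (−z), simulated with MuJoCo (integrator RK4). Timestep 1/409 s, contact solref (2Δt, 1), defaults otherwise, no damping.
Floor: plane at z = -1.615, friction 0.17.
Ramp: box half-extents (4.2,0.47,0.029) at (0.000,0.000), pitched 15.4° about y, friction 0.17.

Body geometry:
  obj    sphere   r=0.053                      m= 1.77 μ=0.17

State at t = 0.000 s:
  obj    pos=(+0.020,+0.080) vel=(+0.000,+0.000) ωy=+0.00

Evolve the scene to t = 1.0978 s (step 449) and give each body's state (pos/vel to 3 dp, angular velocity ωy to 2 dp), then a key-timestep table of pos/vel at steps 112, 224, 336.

State at t = 1.0978 s:
  obj    pos=(+1.134,-0.227) vel=(+2.030,-0.559) ωy=+39.72

Key-timestep trajectory:
   step    t(s)  obj.x    obj.z    obj.vx   obj.vz 
    112  0.2738   +0.089  +0.060  +0.506  -0.139
    224  0.5477   +0.297  +0.003  +1.013  -0.279
    336  0.8215   +0.644  -0.092  +1.519  -0.418


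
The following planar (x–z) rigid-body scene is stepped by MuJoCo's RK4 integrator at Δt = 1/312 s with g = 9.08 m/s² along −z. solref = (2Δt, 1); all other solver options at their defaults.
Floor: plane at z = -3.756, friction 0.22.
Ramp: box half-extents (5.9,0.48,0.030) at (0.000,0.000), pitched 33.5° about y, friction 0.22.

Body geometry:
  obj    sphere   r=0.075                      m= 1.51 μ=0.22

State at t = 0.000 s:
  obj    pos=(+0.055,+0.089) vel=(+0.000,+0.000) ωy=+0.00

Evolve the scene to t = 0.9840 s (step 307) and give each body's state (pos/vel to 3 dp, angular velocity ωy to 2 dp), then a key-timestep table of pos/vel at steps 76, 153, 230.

State at t = 0.9840 s:
  obj    pos=(+1.501,-0.867) vel=(+2.937,-1.944) ωy=+46.96

Key-timestep trajectory:
   step    t(s)  obj.x    obj.z    obj.vx   obj.vz 
     76  0.2436   +0.144  +0.031  +0.727  -0.481
    153  0.4904   +0.414  -0.148  +1.464  -0.969
    230  0.7372   +0.866  -0.448  +2.201  -1.457


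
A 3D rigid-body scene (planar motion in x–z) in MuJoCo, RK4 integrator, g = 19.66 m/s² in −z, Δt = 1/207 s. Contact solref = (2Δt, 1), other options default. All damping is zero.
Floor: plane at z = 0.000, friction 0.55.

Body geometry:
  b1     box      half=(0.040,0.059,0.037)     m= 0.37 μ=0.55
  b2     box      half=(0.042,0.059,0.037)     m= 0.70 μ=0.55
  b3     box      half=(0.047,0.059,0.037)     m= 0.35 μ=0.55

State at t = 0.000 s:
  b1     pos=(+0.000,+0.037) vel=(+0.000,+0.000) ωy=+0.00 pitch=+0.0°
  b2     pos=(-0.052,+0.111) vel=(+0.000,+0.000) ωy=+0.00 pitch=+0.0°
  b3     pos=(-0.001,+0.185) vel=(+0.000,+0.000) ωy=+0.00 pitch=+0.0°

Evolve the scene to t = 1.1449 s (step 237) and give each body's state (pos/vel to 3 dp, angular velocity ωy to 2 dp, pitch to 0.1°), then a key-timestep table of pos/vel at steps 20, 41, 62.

State at t = 1.1449 s:
  b1     pos=(+0.000,+0.037) vel=(+0.000,+0.000) ωy=+0.00 pitch=+0.0°
  b2     pos=(-0.096,+0.042) vel=(+0.000,+0.000) ωy=+0.00 pitch=-90.0°
  b3     pos=(+0.102,+0.037) vel=(+0.000,+0.000) ωy=+0.00 pitch=+180.0°

Key-timestep trajectory:
   step    t(s)  b1.x    b1.z    b1.vx   b1.vz   b2.x    b2.z    b2.vx   b2.vz   b3.x    b3.z    b3.vx   b3.vz 
     20  0.0966   +0.000  +0.037  +0.001  +0.000   -0.056  +0.109  -0.125  -0.057   +0.008  +0.178  +0.159  -0.301
     41  0.1981   +0.000  +0.037  +0.001  +0.003   -0.086  +0.065  -0.364  -1.181   +0.046  +0.122  +0.650  +0.000
     62  0.2995   +0.000  +0.037  +0.000  +0.000   -0.096  +0.042  -0.001  +0.003   +0.111  +0.039  -0.022  -0.524


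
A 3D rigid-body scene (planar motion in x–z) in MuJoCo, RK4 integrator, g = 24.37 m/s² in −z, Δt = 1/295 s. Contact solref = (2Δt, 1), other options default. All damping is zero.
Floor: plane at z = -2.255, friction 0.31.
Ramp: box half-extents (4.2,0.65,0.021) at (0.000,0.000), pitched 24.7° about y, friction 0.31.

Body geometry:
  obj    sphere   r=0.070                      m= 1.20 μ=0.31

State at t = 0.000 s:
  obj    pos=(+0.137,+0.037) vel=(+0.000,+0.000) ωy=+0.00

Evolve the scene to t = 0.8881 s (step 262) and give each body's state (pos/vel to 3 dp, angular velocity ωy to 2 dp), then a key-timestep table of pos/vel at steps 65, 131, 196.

State at t = 0.8881 s:
  obj    pos=(+2.744,-1.162) vel=(+5.869,-2.700) ωy=+92.28

Key-timestep trajectory:
   step    t(s)  obj.x    obj.z    obj.vx   obj.vz 
     65  0.2203   +0.298  -0.037  +1.456  -0.670
    131  0.4441   +0.789  -0.263  +2.935  -1.350
    196  0.6644   +1.596  -0.634  +4.391  -2.020


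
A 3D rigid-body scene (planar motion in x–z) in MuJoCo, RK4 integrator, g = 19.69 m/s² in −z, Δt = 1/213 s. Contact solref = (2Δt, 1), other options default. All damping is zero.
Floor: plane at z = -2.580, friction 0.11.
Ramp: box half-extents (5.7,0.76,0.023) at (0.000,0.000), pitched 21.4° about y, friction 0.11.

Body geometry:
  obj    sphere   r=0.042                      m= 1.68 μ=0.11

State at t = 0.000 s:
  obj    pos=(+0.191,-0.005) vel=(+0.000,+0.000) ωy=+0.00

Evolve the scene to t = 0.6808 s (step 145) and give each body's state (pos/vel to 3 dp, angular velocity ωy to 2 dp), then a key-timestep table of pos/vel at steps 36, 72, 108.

State at t = 0.6808 s:
  obj    pos=(+1.306,-0.442) vel=(+3.279,-1.273) ωy=+81.65

Key-timestep trajectory:
   step    t(s)  obj.x    obj.z    obj.vx   obj.vz 
     36  0.1690   +0.260  -0.032  +0.816  -0.313
     72  0.3380   +0.466  -0.113  +1.630  -0.628
    108  0.5070   +0.810  -0.248  +2.443  -0.948


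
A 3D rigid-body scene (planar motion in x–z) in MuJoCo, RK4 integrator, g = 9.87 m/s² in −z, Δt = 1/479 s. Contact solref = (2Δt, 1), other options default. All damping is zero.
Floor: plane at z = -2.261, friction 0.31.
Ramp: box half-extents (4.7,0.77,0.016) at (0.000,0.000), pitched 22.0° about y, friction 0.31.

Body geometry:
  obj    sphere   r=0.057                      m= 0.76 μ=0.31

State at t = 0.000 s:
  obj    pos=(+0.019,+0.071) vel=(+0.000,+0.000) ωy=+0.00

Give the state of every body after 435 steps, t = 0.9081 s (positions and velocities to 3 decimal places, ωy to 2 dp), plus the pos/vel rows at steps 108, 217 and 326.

State at t = 0.9081 s:
  obj    pos=(+1.029,-0.337) vel=(+2.224,-0.898) ωy=+42.07

Key-timestep trajectory:
   step    t(s)  obj.x    obj.z    obj.vx   obj.vz 
    108  0.2255   +0.081  +0.046  +0.552  -0.223
    217  0.4530   +0.270  -0.030  +1.109  -0.448
    326  0.6806   +0.586  -0.158  +1.667  -0.673


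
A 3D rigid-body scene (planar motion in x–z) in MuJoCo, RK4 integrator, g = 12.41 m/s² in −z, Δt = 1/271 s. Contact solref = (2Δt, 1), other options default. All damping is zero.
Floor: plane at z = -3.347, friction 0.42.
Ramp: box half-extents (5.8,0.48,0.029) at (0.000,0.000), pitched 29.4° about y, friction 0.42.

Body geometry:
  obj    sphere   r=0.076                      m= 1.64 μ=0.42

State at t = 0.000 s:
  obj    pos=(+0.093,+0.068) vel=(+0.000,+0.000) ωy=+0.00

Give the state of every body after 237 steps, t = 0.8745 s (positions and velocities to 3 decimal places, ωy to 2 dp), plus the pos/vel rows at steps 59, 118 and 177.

State at t = 0.8745 s:
  obj    pos=(+1.543,-0.749) vel=(+3.316,-1.868) ωy=+50.07

Key-timestep trajectory:
   step    t(s)  obj.x    obj.z    obj.vx   obj.vz 
     59  0.2177   +0.183  +0.017  +0.826  -0.465
    118  0.4354   +0.453  -0.134  +1.651  -0.930
    177  0.6531   +0.902  -0.388  +2.476  -1.395


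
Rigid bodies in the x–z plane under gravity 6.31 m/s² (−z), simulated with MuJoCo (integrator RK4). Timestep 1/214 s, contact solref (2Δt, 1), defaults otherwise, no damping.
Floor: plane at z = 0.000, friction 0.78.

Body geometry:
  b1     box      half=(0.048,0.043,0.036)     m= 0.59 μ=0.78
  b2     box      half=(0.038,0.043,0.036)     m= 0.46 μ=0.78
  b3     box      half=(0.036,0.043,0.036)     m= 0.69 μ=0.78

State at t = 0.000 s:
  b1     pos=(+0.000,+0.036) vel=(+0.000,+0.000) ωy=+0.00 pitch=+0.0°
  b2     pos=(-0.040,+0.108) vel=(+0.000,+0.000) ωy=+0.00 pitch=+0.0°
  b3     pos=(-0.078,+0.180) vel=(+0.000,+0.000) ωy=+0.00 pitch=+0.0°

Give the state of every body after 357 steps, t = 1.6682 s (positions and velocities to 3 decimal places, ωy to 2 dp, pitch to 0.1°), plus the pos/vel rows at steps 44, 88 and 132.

State at t = 1.6682 s:
  b1     pos=(+0.000,+0.036) vel=(+0.000,+0.000) ωy=+0.00 pitch=+0.0°
  b2     pos=(-0.088,+0.038) vel=(+0.000,+0.000) ωy=+0.00 pitch=-90.0°
  b3     pos=(-0.193,+0.036) vel=(+0.000,+0.000) ωy=+0.00 pitch=-90.0°

Key-timestep trajectory:
   step    t(s)  b1.x    b1.z    b1.vx   b1.vz   b2.x    b2.z    b2.vx   b2.vz   b3.x    b3.z    b3.vx   b3.vz 
     44  0.2056   +0.000  +0.036  +0.001  +0.000   -0.050  +0.109  -0.114  -0.005   -0.106  +0.168  -0.299  -0.180
     88  0.4112   +0.000  +0.036  +0.000  +0.000   -0.091  +0.065  -0.240  -0.692   -0.188  +0.037  -0.704  -0.502
    132  0.6168   +0.000  +0.036  +0.000  +0.000   -0.088  +0.038  +0.000  +0.000   -0.208  +0.046  +0.086  -0.039


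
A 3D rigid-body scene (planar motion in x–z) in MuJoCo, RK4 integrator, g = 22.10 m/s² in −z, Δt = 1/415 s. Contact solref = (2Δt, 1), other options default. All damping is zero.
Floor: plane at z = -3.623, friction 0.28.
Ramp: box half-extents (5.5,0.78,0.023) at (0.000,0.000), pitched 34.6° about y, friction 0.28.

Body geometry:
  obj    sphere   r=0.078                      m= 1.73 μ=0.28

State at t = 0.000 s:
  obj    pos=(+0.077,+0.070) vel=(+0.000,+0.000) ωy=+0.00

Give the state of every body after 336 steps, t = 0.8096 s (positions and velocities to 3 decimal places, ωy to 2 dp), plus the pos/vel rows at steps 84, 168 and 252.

State at t = 0.8096 s:
  obj    pos=(+2.495,-1.599) vel=(+5.974,-4.121) ωy=+93.03

Key-timestep trajectory:
   step    t(s)  obj.x    obj.z    obj.vx   obj.vz 
     84  0.2024   +0.228  -0.035  +1.494  -1.030
    168  0.4048   +0.682  -0.348  +2.987  -2.061
    252  0.6072   +1.437  -0.869  +4.481  -3.091


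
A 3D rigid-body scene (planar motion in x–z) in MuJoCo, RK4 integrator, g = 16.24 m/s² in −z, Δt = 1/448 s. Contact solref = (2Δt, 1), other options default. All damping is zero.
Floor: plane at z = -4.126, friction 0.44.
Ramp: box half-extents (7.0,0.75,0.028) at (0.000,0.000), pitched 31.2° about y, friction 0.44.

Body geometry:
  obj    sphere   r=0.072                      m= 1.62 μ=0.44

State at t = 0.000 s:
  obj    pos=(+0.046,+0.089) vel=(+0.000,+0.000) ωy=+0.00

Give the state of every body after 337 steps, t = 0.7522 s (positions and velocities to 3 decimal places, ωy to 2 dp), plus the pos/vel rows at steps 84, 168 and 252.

State at t = 0.7522 s:
  obj    pos=(+1.500,-0.792) vel=(+3.867,-2.342) ωy=+62.78

Key-timestep trajectory:
   step    t(s)  obj.x    obj.z    obj.vx   obj.vz 
     84  0.1875   +0.136  +0.034  +0.964  -0.584
    168  0.3750   +0.407  -0.130  +1.928  -1.167
    252  0.5625   +0.859  -0.403  +2.891  -1.751


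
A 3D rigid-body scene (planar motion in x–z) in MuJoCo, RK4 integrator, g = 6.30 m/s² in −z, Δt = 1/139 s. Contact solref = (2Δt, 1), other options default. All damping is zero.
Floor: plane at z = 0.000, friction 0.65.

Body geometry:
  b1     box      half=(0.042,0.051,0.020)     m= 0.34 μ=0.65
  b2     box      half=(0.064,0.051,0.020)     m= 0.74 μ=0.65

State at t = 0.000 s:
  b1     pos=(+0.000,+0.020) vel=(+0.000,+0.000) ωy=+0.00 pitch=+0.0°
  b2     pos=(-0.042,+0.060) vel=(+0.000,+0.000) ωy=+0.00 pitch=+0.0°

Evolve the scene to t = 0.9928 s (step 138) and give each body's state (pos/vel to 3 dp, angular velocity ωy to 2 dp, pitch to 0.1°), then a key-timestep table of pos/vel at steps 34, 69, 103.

State at t = 0.9928 s:
  b1     pos=(+0.000,+0.020) vel=(+0.001,+0.000) ωy=+0.00 pitch=+0.0°
  b2     pos=(-0.055,+0.055) vel=(+0.000,-0.001) ωy=+0.02 pitch=-38.1°

Key-timestep trajectory:
   step    t(s)  b1.x    b1.z    b1.vx   b1.vz   b2.x    b2.z    b2.vx   b2.vz 
     34  0.2446   +0.000  +0.020  +0.000  +0.000   -0.043  +0.060  -0.004  +0.000
     69  0.4964   +0.000  +0.020  +0.000  +0.000   -0.046  +0.059  -0.034  -0.007
    103  0.7410   +0.000  +0.020  +0.003  -0.001   -0.054  +0.055  +0.039  -0.007


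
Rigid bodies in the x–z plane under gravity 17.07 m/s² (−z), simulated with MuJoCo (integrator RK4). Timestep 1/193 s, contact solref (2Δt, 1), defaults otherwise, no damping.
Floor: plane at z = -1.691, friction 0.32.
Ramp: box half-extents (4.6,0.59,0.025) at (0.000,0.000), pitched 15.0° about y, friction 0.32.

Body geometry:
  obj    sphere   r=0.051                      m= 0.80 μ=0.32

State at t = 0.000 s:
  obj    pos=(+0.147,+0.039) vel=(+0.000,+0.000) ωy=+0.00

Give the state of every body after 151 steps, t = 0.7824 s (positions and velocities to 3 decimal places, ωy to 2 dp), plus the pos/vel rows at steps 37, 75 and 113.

State at t = 0.7824 s:
  obj    pos=(+1.080,-0.211) vel=(+2.385,-0.639) ωy=+48.40

Key-timestep trajectory:
   step    t(s)  obj.x    obj.z    obj.vx   obj.vz 
     37  0.1917   +0.203  +0.024  +0.584  -0.157
     75  0.3886   +0.377  -0.022  +1.185  -0.317
    113  0.5855   +0.670  -0.101  +1.785  -0.478


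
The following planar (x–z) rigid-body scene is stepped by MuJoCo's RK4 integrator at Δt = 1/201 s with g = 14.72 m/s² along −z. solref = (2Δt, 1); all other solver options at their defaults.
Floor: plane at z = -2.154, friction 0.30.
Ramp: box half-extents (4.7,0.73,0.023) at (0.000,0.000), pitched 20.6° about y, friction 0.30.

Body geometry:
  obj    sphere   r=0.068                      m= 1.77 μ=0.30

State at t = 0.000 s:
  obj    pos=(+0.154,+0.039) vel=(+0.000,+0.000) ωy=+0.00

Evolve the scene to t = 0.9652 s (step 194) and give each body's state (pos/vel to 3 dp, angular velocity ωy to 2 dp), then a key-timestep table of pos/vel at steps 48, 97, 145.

State at t = 0.9652 s:
  obj    pos=(+1.767,-0.567) vel=(+3.342,-1.256) ωy=+52.50

Key-timestep trajectory:
   step    t(s)  obj.x    obj.z    obj.vx   obj.vz 
     48  0.2388   +0.253  +0.002  +0.827  -0.311
     97  0.4826   +0.557  -0.112  +1.671  -0.628
    145  0.7214   +1.055  -0.299  +2.498  -0.939


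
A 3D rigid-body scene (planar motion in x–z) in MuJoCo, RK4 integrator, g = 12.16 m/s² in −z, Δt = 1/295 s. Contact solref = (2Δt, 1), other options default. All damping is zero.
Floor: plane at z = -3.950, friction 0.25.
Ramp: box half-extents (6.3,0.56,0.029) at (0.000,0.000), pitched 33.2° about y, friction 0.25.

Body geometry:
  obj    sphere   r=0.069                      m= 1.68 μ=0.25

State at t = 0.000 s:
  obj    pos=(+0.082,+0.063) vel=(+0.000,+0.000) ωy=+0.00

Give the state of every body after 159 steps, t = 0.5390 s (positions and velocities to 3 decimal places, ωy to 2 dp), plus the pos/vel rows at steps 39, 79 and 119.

State at t = 0.5390 s:
  obj    pos=(+0.660,-0.315) vel=(+2.145,-1.404) ωy=+37.14

Key-timestep trajectory:
   step    t(s)  obj.x    obj.z    obj.vx   obj.vz 
     39  0.1322   +0.117  +0.041  +0.526  -0.344
     79  0.2678   +0.225  -0.030  +1.066  -0.698
    119  0.4034   +0.406  -0.149  +1.606  -1.051


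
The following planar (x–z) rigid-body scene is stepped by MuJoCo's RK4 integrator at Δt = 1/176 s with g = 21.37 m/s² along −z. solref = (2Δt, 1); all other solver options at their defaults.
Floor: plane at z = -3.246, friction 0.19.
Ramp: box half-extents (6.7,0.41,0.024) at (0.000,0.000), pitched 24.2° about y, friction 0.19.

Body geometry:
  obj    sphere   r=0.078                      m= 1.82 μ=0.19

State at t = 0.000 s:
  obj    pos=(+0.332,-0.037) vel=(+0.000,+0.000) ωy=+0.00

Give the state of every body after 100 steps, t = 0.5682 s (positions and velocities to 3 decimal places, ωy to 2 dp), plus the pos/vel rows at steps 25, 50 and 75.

State at t = 0.5682 s:
  obj    pos=(+1.253,-0.451) vel=(+3.243,-1.458) ωy=+45.56

Key-timestep trajectory:
   step    t(s)  obj.x    obj.z    obj.vx   obj.vz 
     25  0.1420   +0.390  -0.063  +0.811  -0.364
     50  0.2841   +0.562  -0.141  +1.622  -0.729
     75  0.4261   +0.850  -0.270  +2.432  -1.093


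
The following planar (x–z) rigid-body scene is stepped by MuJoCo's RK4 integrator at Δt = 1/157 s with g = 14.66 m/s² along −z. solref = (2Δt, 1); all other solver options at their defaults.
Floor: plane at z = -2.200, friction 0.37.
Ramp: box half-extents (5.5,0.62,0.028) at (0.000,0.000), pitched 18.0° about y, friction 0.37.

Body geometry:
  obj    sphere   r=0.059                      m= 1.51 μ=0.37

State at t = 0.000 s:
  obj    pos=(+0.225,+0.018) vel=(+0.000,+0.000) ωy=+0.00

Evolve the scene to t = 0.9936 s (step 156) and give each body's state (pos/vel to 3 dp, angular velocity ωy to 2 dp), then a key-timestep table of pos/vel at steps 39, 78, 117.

State at t = 0.9936 s:
  obj    pos=(+1.744,-0.475) vel=(+3.058,-0.994) ωy=+54.49

Key-timestep trajectory:
   step    t(s)  obj.x    obj.z    obj.vx   obj.vz 
     39  0.2484   +0.320  -0.013  +0.765  -0.248
     78  0.4968   +0.605  -0.105  +1.529  -0.497
    117  0.7452   +1.080  -0.259  +2.293  -0.745


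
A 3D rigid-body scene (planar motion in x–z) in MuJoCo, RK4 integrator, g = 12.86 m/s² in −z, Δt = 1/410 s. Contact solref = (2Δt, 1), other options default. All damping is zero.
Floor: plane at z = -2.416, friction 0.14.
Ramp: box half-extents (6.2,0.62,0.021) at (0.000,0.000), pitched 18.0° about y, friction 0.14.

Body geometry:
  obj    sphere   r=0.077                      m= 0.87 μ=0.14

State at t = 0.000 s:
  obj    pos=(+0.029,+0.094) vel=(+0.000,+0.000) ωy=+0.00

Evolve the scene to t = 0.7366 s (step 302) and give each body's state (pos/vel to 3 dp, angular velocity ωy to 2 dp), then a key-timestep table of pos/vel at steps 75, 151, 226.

State at t = 0.7366 s:
  obj    pos=(+0.761,-0.144) vel=(+1.989,-0.646) ωy=+27.15

Key-timestep trajectory:
   step    t(s)  obj.x    obj.z    obj.vx   obj.vz 
     75  0.1829   +0.074  +0.079  +0.494  -0.160
    151  0.3683   +0.212  +0.034  +0.994  -0.323
    226  0.5512   +0.439  -0.040  +1.488  -0.484


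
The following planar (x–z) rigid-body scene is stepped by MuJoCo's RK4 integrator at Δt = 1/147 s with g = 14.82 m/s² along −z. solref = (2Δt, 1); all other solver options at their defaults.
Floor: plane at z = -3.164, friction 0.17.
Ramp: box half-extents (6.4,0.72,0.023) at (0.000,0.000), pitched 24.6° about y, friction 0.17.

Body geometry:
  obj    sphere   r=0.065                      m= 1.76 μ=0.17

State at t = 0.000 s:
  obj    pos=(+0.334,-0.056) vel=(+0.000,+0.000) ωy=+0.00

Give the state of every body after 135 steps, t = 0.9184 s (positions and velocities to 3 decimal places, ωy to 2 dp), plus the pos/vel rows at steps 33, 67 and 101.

State at t = 0.9184 s:
  obj    pos=(+2.024,-0.830) vel=(+3.680,-1.685) ωy=+62.23

Key-timestep trajectory:
   step    t(s)  obj.x    obj.z    obj.vx   obj.vz 
     33  0.2245   +0.435  -0.102  +0.900  -0.412
     67  0.4558   +0.750  -0.247  +1.827  -0.836
    101  0.6871   +1.280  -0.489  +2.753  -1.261


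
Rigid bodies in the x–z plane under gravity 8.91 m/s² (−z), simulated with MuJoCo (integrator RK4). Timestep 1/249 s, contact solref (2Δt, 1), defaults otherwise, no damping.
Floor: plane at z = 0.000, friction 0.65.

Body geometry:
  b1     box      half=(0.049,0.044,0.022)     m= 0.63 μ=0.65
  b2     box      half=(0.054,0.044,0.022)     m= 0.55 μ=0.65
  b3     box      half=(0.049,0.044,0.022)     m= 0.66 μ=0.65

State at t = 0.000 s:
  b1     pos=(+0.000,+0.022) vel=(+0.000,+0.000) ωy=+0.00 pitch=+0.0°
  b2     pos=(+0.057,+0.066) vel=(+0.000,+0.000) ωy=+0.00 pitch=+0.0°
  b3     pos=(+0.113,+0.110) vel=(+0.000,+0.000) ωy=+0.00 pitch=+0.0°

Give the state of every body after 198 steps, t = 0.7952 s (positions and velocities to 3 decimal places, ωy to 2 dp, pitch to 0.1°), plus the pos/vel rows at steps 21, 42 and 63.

State at t = 0.7952 s:
  b1     pos=(+0.000,+0.022) vel=(+0.000,+0.000) ωy=+0.00 pitch=+0.0°
  b2     pos=(+0.070,+0.054) vel=(+0.000,+0.000) ωy=-0.01 pitch=+45.3°
  b3     pos=(+0.143,+0.049) vel=(+0.000,+0.000) ωy=+0.00 pitch=+40.6°

Key-timestep trajectory:
   step    t(s)  b1.x    b1.z    b1.vx   b1.vz   b2.x    b2.z    b2.vx   b2.vz   b3.x    b3.z    b3.vx   b3.vz 
     21  0.0843   +0.000  +0.022  -0.001  +0.000   +0.062  +0.064  +0.107  -0.072   +0.124  +0.094  +0.260  -0.409
     42  0.1687   +0.000  +0.022  +0.000  +0.000   +0.072  +0.054  +0.038  +0.064   +0.144  +0.047  +0.012  +0.168
     63  0.2530   +0.000  +0.022  -0.005  -0.002   +0.070  +0.054  +0.000  +0.006   +0.142  +0.049  +0.003  +0.002


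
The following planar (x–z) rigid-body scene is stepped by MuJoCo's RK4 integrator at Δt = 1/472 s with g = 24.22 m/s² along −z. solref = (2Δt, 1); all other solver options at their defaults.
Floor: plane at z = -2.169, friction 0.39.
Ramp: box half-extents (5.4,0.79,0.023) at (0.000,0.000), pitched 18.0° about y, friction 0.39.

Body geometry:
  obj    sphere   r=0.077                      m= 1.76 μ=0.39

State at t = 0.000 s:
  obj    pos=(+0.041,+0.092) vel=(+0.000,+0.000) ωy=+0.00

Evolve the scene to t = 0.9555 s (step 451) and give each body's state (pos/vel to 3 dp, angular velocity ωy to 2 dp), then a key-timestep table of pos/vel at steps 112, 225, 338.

State at t = 0.9555 s:
  obj    pos=(+2.362,-0.662) vel=(+4.858,-1.579) ωy=+66.33

Key-timestep trajectory:
   step    t(s)  obj.x    obj.z    obj.vx   obj.vz 
    112  0.2373   +0.184  +0.045  +1.207  -0.392
    225  0.4767   +0.619  -0.096  +2.424  -0.788
    338  0.7161   +1.345  -0.332  +3.641  -1.183


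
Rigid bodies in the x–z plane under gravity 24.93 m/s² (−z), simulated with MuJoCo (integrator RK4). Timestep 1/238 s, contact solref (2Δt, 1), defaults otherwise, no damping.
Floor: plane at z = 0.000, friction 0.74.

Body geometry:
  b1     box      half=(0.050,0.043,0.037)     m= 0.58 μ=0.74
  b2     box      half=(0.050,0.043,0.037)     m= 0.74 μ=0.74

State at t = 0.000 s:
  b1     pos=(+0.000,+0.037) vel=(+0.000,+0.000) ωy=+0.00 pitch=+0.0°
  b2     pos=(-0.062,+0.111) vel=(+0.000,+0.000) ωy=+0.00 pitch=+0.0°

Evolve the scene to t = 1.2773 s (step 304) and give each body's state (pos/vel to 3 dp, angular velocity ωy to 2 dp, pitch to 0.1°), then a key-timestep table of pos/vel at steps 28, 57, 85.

State at t = 1.2773 s:
  b1     pos=(+0.000,+0.037) vel=(+0.000,+0.000) ωy=+0.00 pitch=+0.0°
  b2     pos=(-0.108,+0.050) vel=(+0.000,+0.000) ωy=+0.00 pitch=-90.0°

Key-timestep trajectory:
   step    t(s)  b1.x    b1.z    b1.vx   b1.vz   b2.x    b2.z    b2.vx   b2.vz 
     28  0.1176   +0.000  +0.037  +0.000  +0.000   -0.090  +0.082  -0.399  -0.938
     57  0.2395   +0.000  +0.037  +0.000  +0.000   -0.132  +0.061  -0.049  +0.010
     85  0.3571   +0.000  +0.037  +0.000  +0.000   -0.107  +0.049  +0.251  +0.004


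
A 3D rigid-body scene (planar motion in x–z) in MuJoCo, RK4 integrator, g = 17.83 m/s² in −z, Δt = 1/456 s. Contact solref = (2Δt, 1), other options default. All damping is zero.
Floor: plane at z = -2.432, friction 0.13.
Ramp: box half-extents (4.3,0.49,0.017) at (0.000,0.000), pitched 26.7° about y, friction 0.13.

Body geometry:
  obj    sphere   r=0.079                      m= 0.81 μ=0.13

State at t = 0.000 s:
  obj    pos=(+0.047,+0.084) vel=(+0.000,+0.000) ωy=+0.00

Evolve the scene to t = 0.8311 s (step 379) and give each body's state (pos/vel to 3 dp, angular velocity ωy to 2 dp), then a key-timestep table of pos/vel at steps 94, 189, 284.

State at t = 0.8311 s:
  obj    pos=(+1.880,-0.838) vel=(+4.414,-2.210) ωy=+54.49

Key-timestep trajectory:
   step    t(s)  obj.x    obj.z    obj.vx   obj.vz 
     94  0.2061   +0.160  +0.027  +1.093  -0.554
    189  0.4145   +0.503  -0.145  +2.200  -1.106
    284  0.6228   +1.076  -0.434  +3.309  -1.653


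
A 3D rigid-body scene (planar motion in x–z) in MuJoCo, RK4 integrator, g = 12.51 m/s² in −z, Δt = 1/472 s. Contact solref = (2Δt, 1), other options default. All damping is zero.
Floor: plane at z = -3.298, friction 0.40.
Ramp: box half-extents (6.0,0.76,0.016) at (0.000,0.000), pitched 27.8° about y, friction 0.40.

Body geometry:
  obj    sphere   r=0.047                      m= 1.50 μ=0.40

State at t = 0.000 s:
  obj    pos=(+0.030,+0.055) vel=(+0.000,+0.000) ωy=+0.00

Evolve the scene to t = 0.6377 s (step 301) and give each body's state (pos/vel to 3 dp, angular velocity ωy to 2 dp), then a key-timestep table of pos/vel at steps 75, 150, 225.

State at t = 0.6377 s:
  obj    pos=(+0.780,-0.340) vel=(+2.351,-1.240) ωy=+56.54

Key-timestep trajectory:
   step    t(s)  obj.x    obj.z    obj.vx   obj.vz 
     75  0.1589   +0.077  +0.031  +0.586  -0.309
    150  0.3178   +0.216  -0.043  +1.172  -0.618
    225  0.4767   +0.449  -0.166  +1.757  -0.927


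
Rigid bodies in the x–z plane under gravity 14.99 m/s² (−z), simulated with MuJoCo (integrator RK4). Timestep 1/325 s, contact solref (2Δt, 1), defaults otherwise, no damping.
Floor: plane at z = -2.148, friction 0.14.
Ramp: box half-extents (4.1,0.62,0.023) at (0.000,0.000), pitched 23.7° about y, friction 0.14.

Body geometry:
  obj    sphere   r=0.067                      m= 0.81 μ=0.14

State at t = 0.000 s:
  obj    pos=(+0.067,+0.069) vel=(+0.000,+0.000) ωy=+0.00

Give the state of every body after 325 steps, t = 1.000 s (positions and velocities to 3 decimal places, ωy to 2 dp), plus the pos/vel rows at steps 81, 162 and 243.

State at t = 1.000 s:
  obj    pos=(+2.038,-0.796) vel=(+3.941,-1.730) ωy=+64.22

Key-timestep trajectory:
   step    t(s)  obj.x    obj.z    obj.vx   obj.vz 
     81  0.2492   +0.189  +0.015  +0.982  -0.431
    162  0.4985   +0.557  -0.146  +1.965  -0.862
    243  0.7477   +1.169  -0.415  +2.947  -1.294


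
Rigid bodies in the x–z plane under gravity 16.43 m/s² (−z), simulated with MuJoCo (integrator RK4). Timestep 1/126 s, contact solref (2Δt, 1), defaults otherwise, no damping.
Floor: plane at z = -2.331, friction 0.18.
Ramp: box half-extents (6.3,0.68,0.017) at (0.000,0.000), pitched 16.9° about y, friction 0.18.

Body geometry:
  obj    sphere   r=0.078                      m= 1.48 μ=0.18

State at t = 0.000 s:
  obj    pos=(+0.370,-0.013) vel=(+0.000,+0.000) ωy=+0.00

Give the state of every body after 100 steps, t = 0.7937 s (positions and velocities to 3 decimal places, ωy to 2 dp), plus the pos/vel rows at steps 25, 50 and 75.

State at t = 0.7937 s:
  obj    pos=(+1.398,-0.326) vel=(+2.591,-0.787) ωy=+34.70

Key-timestep trajectory:
   step    t(s)  obj.x    obj.z    obj.vx   obj.vz 
     25  0.1984   +0.434  -0.033  +0.648  -0.197
     50  0.3968   +0.627  -0.091  +1.296  -0.394
     75  0.5952   +0.948  -0.189  +1.943  -0.590


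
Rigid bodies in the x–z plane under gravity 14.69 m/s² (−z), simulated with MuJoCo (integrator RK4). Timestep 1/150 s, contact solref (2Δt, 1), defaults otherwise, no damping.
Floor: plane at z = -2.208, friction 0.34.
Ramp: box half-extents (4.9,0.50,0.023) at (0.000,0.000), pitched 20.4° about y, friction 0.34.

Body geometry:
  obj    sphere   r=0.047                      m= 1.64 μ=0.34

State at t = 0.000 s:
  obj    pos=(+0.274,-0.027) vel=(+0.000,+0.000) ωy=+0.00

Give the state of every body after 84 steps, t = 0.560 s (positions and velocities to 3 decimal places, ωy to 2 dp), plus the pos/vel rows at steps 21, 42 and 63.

State at t = 0.560 s:
  obj    pos=(+0.812,-0.227) vel=(+1.920,-0.714) ωy=+43.56

Key-timestep trajectory:
   step    t(s)  obj.x    obj.z    obj.vx   obj.vz 
     21  0.1400   +0.308  -0.040  +0.480  -0.178
     42  0.2800   +0.408  -0.077  +0.960  -0.357
     63  0.4200   +0.576  -0.140  +1.440  -0.535


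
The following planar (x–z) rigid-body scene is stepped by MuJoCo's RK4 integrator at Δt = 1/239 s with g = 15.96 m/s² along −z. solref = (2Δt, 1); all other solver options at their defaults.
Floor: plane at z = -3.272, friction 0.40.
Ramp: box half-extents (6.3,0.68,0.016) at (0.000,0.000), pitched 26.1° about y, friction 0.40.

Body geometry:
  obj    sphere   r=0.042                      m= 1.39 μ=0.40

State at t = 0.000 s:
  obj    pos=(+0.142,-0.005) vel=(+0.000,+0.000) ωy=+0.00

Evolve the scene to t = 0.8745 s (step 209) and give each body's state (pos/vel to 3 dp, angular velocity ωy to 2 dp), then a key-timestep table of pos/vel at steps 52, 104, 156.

State at t = 0.8745 s:
  obj    pos=(+1.864,-0.849) vel=(+3.939,-1.929) ωy=+104.41

Key-timestep trajectory:
   step    t(s)  obj.x    obj.z    obj.vx   obj.vz 
     52  0.2176   +0.249  -0.057  +0.980  -0.480
    104  0.4351   +0.568  -0.214  +1.960  -0.960
    156  0.6527   +1.102  -0.475  +2.940  -1.440


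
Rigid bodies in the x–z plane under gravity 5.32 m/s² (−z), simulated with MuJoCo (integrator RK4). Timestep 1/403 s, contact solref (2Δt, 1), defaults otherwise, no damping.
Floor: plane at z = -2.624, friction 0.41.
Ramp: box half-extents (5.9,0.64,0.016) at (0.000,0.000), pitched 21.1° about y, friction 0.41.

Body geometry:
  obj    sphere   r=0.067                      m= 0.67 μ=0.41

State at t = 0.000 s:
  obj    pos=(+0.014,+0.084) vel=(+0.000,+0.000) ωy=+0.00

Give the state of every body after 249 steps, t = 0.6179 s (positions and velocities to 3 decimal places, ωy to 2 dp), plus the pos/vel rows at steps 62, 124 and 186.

State at t = 0.6179 s:
  obj    pos=(+0.258,-0.010) vel=(+0.789,-0.304) ωy=+12.61

Key-timestep trajectory:
   step    t(s)  obj.x    obj.z    obj.vx   obj.vz 
     62  0.1538   +0.029  +0.078  +0.196  -0.076
    124  0.3077   +0.074  +0.060  +0.393  -0.152
    186  0.4615   +0.150  +0.031  +0.589  -0.227


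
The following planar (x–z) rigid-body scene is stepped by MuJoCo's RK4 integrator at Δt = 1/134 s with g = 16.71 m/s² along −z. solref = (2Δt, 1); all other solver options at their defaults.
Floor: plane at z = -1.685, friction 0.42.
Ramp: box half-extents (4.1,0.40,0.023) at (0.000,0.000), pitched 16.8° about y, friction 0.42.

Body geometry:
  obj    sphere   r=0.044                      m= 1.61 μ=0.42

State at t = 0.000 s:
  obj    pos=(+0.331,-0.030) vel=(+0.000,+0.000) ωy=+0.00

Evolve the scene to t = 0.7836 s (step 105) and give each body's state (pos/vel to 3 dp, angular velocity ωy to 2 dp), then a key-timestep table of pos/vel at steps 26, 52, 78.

State at t = 0.7836 s:
  obj    pos=(+1.345,-0.336) vel=(+2.587,-0.781) ωy=+61.43

Key-timestep trajectory:
   step    t(s)  obj.x    obj.z    obj.vx   obj.vz 
     26  0.1940   +0.393  -0.049  +0.641  -0.194
     52  0.3881   +0.580  -0.105  +1.282  -0.387
     78  0.5821   +0.891  -0.199  +1.922  -0.580


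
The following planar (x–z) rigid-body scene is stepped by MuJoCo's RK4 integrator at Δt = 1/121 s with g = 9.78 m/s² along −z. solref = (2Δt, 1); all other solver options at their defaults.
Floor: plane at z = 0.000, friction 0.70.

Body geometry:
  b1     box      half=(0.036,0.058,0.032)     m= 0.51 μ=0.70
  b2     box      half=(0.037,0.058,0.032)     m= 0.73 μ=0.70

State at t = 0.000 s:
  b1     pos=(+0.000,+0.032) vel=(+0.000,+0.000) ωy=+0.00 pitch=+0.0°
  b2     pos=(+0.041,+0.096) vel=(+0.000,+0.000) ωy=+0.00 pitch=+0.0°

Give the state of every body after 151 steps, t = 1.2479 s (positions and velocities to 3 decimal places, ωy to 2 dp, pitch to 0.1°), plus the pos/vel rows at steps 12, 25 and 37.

State at t = 1.2479 s:
  b1     pos=(+0.000,+0.032) vel=(+0.000,+0.000) ωy=+0.00 pitch=+0.0°
  b2     pos=(+0.079,+0.037) vel=(+0.000,+0.000) ωy=+0.00 pitch=+90.0°

Key-timestep trajectory:
   step    t(s)  b1.x    b1.z    b1.vx   b1.vz   b2.x    b2.z    b2.vx   b2.vz 
     12  0.0992   +0.000  +0.032  -0.001  +0.001   +0.046  +0.095  +0.105  -0.030
     25  0.2066   +0.000  +0.032  +0.000  +0.000   +0.066  +0.077  +0.247  -0.443
     37  0.3058   +0.000  +0.032  +0.000  +0.000   +0.080  +0.034  -0.046  +0.115
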